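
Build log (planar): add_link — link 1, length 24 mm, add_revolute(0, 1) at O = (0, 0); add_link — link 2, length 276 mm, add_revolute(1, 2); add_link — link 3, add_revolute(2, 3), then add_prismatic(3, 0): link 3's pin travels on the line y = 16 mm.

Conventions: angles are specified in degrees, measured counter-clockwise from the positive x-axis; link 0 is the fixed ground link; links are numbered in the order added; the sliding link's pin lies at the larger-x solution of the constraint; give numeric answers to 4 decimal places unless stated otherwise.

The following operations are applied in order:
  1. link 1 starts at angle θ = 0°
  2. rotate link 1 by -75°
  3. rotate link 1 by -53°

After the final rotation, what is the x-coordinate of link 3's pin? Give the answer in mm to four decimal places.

geometry: r = 24 mm, L = 276 mm, e = 16 mm; θ starts at 0°
rotate link 1 by -75°: θ ← 0° -75° = -75°
rotate link 1 by -53°: θ ← -75° -53° = -128°
crank pin P = (r cos θ, r sin θ) = (-14.775875, -18.912258)
h = r sin θ − e = -18.912258 − 16 = -34.912258
x = r cos θ + √(L² − h²) = -14.775875 + 273.783006 = 259.007130

259.0071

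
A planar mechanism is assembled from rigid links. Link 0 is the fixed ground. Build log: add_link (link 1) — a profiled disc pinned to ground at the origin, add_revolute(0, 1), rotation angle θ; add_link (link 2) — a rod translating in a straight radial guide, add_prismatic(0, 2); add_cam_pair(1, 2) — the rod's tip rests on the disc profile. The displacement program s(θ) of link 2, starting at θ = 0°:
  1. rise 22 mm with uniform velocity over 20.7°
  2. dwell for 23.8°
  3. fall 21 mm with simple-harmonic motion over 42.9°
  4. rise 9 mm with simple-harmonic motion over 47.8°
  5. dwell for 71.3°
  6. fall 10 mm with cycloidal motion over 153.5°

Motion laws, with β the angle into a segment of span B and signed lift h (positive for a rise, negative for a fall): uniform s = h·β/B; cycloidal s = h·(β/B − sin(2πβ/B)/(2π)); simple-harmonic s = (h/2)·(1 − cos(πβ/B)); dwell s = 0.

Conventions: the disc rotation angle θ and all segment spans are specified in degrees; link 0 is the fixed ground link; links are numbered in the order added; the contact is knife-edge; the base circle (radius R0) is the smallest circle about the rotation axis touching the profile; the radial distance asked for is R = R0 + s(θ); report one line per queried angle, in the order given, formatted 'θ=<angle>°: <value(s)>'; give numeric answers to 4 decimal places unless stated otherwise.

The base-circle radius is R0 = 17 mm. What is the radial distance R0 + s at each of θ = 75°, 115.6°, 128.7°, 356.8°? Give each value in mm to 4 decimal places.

seg 1 [0°–20.7°] uniform, h=22: full span → s += 22 → s = 22.0000
seg 2 [20.7°–44.5°] dwell: s stays 22.0000
seg 3 [44.5°–87.4°] simple-harmonic, h=-21: θ=75° here. β=30.5, B=42.9. -21/2·(1 − cos(π·0.7110)) = -16.9604 → s = 5.0396
seg 3 [44.5°–87.4°] simple-harmonic, h=-21: full span → s += -21 → s = 1.0000
seg 4 [87.4°–135.2°] simple-harmonic, h=9: θ=115.6° here. β=28.2, B=47.8. 9/2·(1 − cos(π·0.5900)) = 5.7549 → s = 6.7549
seg 4 [87.4°–135.2°] simple-harmonic, h=9: θ=128.7° here. β=41.3, B=47.8. 9/2·(1 − cos(π·0.8640)) = 8.5956 → s = 9.5956
seg 4 [87.4°–135.2°] simple-harmonic, h=9: full span → s += 9 → s = 10.0000
seg 5 [135.2°–206.5°] dwell: s stays 10.0000
seg 6 [206.5°–360°] cycloidal, h=-10: θ=356.8° here. β=150.3, B=153.5. -10·(0.9792 − sin(2π·0.9792)/(2π)) = -9.9994 → s = 0.0006
θ=75°: R = R0 + s = 17 + 5.0396 = 22.0396
θ=115.6°: R = R0 + s = 17 + 6.7549 = 23.7549
θ=128.7°: R = R0 + s = 17 + 9.5956 = 26.5956
θ=356.8°: R = R0 + s = 17 + 0.0006 = 17.0006

θ=75°: 22.0396
θ=115.6°: 23.7549
θ=128.7°: 26.5956
θ=356.8°: 17.0006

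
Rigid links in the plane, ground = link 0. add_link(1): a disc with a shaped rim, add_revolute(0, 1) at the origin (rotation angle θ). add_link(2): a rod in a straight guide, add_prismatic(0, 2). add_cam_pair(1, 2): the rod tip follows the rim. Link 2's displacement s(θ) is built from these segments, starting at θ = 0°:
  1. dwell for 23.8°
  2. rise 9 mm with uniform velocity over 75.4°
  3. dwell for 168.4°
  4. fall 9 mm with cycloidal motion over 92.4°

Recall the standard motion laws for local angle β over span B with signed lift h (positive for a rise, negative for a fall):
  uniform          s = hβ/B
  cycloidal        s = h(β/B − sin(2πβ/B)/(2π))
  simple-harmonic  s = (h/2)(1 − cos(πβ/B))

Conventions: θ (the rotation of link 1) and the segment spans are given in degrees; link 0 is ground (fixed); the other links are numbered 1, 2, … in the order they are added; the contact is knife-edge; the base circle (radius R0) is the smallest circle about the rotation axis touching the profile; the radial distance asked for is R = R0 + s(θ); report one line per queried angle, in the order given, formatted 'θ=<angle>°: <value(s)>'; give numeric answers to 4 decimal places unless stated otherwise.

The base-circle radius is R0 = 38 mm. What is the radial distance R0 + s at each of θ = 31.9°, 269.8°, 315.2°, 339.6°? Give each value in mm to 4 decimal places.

segment 1 (0° to 23.8°, dwell): s unchanged at 0.0000
θ = 31.9° falls in segment 2 (23.8° to 99.2°, uniform, h = 9): β = 31.9 − 23.8 = 8.1°, B = 75.4°; Δs = 9·8.1/75.4 = 0.9668; s = 0.0000 + 0.9668 = 0.9668
segment 2 (23.8° to 99.2°, uniform, h = 9) is passed completely: s = 0.0000 + (9) = 9.0000
segment 3 (99.2° to 267.6°, dwell): s unchanged at 9.0000
θ = 269.8° falls in segment 4 (267.6° to 360°, cycloidal, h = -9): β = 269.8 − 267.6 = 2.2°, B = 92.4°; Δs = -9·(0.0238 − sin(2π·0.0238)/(2π)) = -0.0008; s = 9.0000 − 0.0008 = 8.9992
θ = 315.2° falls in segment 4 (267.6° to 360°, cycloidal, h = -9): β = 315.2 − 267.6 = 47.6°, B = 92.4°; Δs = -9·(0.5152 − sin(2π·0.5152)/(2π)) = -4.7725; s = 9.0000 − 4.7725 = 4.2275
θ = 339.6° falls in segment 4 (267.6° to 360°, cycloidal, h = -9): β = 339.6 − 267.6 = 72°, B = 92.4°; Δs = -9·(0.7792 − sin(2π·0.7792)/(2π)) = -8.4213; s = 9.0000 − 8.4213 = 0.5787
θ=31.9°: R = R0 + s = 38 + 0.9668 = 38.9668
θ=269.8°: R = R0 + s = 38 + 8.9992 = 46.9992
θ=315.2°: R = R0 + s = 38 + 4.2275 = 42.2275
θ=339.6°: R = R0 + s = 38 + 0.5787 = 38.5787

θ=31.9°: 38.9668
θ=269.8°: 46.9992
θ=315.2°: 42.2275
θ=339.6°: 38.5787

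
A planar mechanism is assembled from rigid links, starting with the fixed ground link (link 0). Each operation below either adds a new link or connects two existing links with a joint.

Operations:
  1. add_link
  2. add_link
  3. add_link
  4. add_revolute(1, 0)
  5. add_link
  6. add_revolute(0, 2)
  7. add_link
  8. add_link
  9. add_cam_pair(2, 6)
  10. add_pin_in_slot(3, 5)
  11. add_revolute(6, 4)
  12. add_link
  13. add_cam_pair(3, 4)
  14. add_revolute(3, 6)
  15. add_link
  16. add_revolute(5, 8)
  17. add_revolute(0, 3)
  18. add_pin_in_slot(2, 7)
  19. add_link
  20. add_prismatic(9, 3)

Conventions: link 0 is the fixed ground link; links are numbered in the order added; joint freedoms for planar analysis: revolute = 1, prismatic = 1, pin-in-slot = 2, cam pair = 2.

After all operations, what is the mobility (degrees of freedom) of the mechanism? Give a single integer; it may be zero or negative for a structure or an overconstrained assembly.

link 0 = ground. State L|J1|J2 = 1|0|0
+link1  2|0|0
+link2  3|0|0
+link3  4|0|0
R(1,0) f=1→J1  4|1|0
+link4  5|1|0
R(0,2) f=1→J1  5|2|0
+link5  6|2|0
+link6  7|2|0
C(2,6) f=2→J2  7|2|1
PS(3,5) f=2→J2  7|2|2
R(6,4) f=1→J1  7|3|2
+link7  8|3|2
C(3,4) f=2→J2  8|3|3
R(3,6) f=1→J1  8|4|3
+link8  9|4|3
R(5,8) f=1→J1  9|5|3
R(0,3) f=1→J1  9|6|3
PS(2,7) f=2→J2  9|6|4
+link9  10|6|4
P(9,3) f=1→J1  10|7|4
M = 3(10−1)−2·7−4 = 27−14−4 = 9

M = 9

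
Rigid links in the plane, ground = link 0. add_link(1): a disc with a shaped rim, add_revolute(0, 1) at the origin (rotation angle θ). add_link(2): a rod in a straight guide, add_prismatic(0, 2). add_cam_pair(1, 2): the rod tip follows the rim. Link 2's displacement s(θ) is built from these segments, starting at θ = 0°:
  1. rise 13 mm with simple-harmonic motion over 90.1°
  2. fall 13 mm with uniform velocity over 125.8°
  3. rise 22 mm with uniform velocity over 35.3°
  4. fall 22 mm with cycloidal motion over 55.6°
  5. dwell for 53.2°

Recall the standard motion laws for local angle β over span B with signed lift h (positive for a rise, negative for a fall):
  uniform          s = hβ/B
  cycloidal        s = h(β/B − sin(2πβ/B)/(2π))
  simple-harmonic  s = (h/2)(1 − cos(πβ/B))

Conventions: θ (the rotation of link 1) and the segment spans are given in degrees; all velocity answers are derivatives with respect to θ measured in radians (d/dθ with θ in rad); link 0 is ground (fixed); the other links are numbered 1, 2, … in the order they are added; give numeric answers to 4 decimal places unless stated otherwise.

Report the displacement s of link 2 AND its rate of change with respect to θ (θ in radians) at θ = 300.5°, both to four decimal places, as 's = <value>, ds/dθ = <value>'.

segment 1 (0° to 90.1°, simple-harmonic, h = 13) is passed completely: s = 0.0000 + (13) = 13.0000
segment 2 (90.1° to 215.9°, uniform, h = -13) is passed completely: s = 13.0000 + (-13) = 0.0000
segment 3 (215.9° to 251.2°, uniform, h = 22) is passed completely: s = 0.0000 + (22) = 22.0000
θ = 300.5° falls in segment 4 (251.2° to 306.8°, cycloidal, h = -22): β = 300.5 − 251.2 = 49.3°, B = 55.6°; Δs = -22·(0.8867 − sin(2π·0.8867)/(2π)) = -21.7947; s = 22.0000 − 21.7947 = 0.2053
velocity in seg [251.2°–306.8°] (cycloidal), θ in radians: β = 49.3° = 0.8604 rad, B = 55.6° = 0.9704 rad; ds/dθ = (h/B)(1 − cos(2πβ/B)) = ((-22)/0.9704)(1 − cos(2π·0.8867)) = -5.506931 mm/rad

s = 0.2053, ds/dθ = -5.5069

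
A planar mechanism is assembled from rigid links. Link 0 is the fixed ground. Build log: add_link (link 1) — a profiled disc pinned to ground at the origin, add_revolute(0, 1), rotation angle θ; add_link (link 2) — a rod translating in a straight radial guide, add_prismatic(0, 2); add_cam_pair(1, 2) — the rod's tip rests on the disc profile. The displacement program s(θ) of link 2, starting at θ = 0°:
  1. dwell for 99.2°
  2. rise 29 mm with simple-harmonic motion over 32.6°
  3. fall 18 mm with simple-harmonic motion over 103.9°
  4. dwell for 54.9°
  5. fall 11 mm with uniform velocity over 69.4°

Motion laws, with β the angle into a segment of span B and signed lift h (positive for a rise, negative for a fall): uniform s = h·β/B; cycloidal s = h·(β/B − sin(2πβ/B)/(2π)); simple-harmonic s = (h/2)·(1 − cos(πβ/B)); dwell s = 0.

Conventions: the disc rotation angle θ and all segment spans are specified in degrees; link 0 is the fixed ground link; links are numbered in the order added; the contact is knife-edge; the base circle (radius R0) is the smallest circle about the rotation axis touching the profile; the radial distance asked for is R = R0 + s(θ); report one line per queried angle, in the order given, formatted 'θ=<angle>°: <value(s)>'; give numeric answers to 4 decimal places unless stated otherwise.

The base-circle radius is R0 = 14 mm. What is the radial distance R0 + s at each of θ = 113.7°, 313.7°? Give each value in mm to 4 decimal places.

seg 1 [0°–99.2°] dwell: s stays 0.0000
seg 2 [99.2°–131.8°] simple-harmonic, h=29: θ=113.7° here. β=14.5, B=32.6. 29/2·(1 − cos(π·0.4448)) = 11.9974 → s = 11.9974
seg 2 [99.2°–131.8°] simple-harmonic, h=29: full span → s += 29 → s = 29.0000
seg 3 [131.8°–235.7°] simple-harmonic, h=-18: full span → s += -18 → s = 11.0000
seg 4 [235.7°–290.6°] dwell: s stays 11.0000
seg 5 [290.6°–360°] uniform, h=-11: θ=313.7° here. β=23.1, B=69.4. -11·23.1/69.4 = -3.6614 → s = 7.3386
θ=113.7°: R = R0 + s = 14 + 11.9974 = 25.9974
θ=313.7°: R = R0 + s = 14 + 7.3386 = 21.3386

θ=113.7°: 25.9974
θ=313.7°: 21.3386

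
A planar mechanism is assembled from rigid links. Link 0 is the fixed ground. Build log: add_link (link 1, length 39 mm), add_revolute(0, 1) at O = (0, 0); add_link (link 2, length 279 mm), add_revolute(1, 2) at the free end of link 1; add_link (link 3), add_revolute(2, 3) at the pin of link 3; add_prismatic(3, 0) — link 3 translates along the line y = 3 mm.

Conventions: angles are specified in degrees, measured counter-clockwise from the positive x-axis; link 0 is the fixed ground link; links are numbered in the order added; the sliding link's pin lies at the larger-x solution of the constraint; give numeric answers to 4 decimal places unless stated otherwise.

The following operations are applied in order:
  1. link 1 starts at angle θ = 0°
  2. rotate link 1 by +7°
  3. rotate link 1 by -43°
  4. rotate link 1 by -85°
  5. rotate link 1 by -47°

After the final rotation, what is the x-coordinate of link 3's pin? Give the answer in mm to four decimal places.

geometry: r = 39 mm, L = 279 mm, e = 3 mm; θ starts at 0°
rotate link 1 by +7°: θ ← 0° +7° = 7°
rotate link 1 by -43°: θ ← 7° -43° = -36°
rotate link 1 by -85°: θ ← -36° -85° = -121°
rotate link 1 by -47°: θ ← -121° -47° = -168°
crank pin P = (r cos θ, r sin θ) = (-38.147756, -8.108556)
h = r sin θ − e = -8.108556 − 3 = -11.108556
x = r cos θ + √(L² − h²) = -38.147756 + 278.778765 = 240.631009

240.6310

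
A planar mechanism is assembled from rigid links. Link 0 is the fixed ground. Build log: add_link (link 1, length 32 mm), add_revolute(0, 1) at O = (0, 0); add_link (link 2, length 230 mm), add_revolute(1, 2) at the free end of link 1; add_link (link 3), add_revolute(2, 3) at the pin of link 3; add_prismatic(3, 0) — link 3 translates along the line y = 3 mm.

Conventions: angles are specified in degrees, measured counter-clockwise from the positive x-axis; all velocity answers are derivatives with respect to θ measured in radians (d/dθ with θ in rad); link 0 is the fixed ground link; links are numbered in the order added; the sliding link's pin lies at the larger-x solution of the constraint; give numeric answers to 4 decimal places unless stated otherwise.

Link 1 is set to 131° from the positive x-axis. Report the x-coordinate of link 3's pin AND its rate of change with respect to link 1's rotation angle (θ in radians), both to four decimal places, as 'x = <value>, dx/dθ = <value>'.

geometry: r = 32 mm, L = 230 mm, e = 3 mm
crank pin P = (r cos θ, r sin θ) = (-20.993889, 24.150707)
h = r sin θ − e = 24.150707 − 3 = 21.150707
x = r cos θ + √(L² − h²) = -20.993889 + 229.025430 = 208.031541
dx/dθ = −r sin θ − h·r cos θ/√(L² − h²) (θ in radians; h = 21.150707) = -22.211902

x = 208.0315, dx/dθ = -22.2119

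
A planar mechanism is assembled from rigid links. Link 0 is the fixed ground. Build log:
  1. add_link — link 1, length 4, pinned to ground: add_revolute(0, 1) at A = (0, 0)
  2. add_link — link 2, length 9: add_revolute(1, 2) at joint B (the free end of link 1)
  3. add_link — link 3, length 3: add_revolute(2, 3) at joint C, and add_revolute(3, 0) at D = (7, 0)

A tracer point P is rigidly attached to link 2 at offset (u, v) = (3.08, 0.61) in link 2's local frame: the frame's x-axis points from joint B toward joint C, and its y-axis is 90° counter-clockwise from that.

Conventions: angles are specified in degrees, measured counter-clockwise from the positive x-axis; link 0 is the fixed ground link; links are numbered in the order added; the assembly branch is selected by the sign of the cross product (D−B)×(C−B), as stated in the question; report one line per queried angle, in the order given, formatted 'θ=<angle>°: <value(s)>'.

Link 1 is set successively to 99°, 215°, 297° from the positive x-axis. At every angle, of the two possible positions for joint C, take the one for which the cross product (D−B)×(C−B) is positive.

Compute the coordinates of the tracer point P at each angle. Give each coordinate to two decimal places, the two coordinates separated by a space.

A=(0,0), D=(7.00,0)
θ=99°: B = A + 4.00·(cos99°, sin99°) = (-0.6257, 3.9508)
θ=99°: |BD| = 8.5884
θ=99°: circle(B,9.00) ∩ circle(D,3.00): a=8.4859, h=2.9982
θ=99°:   candidates: C₊=(8.2882,2.7093) cross=25.750; C₋=(5.5298,-2.6150) cross=-25.750
θ=99°:   branch + wants cross > 0 → take C=(8.2882,2.7093) (cross=25.750)
θ=99°: ex = (C−B)/|BC| = (0.9904,-0.1379); ey = (0.1379,0.9904)
θ=99°: P = B + 3.08·ex + 0.61·ey = (2.5090,4.1301)
θ=215°: B = A + 4.00·(cos215°, sin215°) = (-3.2766, -2.2943)
θ=215°: |BD| = 10.5296
θ=215°: circle(B,9.00) ∩ circle(D,3.00): a=8.6837, h=2.3649
θ=215°:   candidates: C₊=(4.6832,1.9059) cross=24.901; C₋=(5.7138,-2.7103) cross=-24.901
θ=215°:   branch + wants cross > 0 → take C=(4.6832,1.9059) (cross=24.901)
θ=215°: ex = (C−B)/|BC| = (0.8844,0.4667); ey = (-0.4667,0.8844)
θ=215°: P = B + 3.08·ex + 0.61·ey = (-0.8373,-0.3174)
θ=297°: B = A + 4.00·(cos297°, sin297°) = (1.8160, -3.5640)
θ=297°: |BD| = 6.2910
θ=297°: circle(B,9.00) ∩ circle(D,3.00): a=8.8680, h=1.5360
θ=297°:   candidates: C₊=(8.2534,2.7256) cross=9.663; C₋=(9.9937,0.1942) cross=-9.663
θ=297°:   branch + wants cross > 0 → take C=(8.2534,2.7256) (cross=9.663)
θ=297°: ex = (C−B)/|BC| = (0.7153,0.6989); ey = (-0.6989,0.7153)
θ=297°: P = B + 3.08·ex + 0.61·ey = (3.5927,-0.9753)

θ=99°: 2.51 4.13
θ=215°: -0.84 -0.32
θ=297°: 3.59 -0.98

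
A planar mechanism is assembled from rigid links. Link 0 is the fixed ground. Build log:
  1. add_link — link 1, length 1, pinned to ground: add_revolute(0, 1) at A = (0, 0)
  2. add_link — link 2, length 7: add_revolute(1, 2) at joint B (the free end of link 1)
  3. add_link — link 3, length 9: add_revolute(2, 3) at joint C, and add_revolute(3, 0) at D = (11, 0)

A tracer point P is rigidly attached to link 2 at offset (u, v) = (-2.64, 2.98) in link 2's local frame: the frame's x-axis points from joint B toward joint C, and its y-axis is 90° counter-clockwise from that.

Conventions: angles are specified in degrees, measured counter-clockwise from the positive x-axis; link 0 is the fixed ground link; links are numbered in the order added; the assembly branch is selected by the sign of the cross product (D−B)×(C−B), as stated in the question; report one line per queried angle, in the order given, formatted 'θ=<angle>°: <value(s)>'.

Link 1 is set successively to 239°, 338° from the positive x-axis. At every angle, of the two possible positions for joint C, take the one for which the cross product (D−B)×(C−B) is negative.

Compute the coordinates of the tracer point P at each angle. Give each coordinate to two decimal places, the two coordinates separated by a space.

A=(0,0), D=(11.00,0)
θ=239°: B = A + 1.00·(cos239°, sin239°) = (-0.5150, -0.8572)
θ=239°: |BD| = 11.5469
θ=239°: circle(B,7.00) ∩ circle(D,9.00): a=4.3878, h=5.4541
θ=239°:   candidates: C₊=(3.4558,4.9076) cross=62.978; C₋=(4.2655,-5.9705) cross=-62.978
θ=239°:   branch - wants cross < 0 → take C=(4.2655,-5.9705) (cross=-62.978)
θ=239°: ex = (C−B)/|BC| = (0.6829,-0.7305); ey = (0.7305,0.6829)
θ=239°: P = B + -2.64·ex + 2.98·ey = (-0.1412,3.1064)
θ=338°: B = A + 1.00·(cos338°, sin338°) = (0.9272, -0.3746)
θ=338°: |BD| = 10.0798
θ=338°: circle(B,7.00) ∩ circle(D,9.00): a=3.4526, h=6.0893
θ=338°:   candidates: C₊=(4.1510,5.8388) cross=61.379; C₋=(4.6037,-6.3314) cross=-61.379
θ=338°:   branch - wants cross < 0 → take C=(4.6037,-6.3314) (cross=-61.379)
θ=338°: ex = (C−B)/|BC| = (0.5252,-0.8510); ey = (0.8510,0.5252)
θ=338°: P = B + -2.64·ex + 2.98·ey = (2.0765,3.4371)

θ=239°: -0.14 3.11
θ=338°: 2.08 3.44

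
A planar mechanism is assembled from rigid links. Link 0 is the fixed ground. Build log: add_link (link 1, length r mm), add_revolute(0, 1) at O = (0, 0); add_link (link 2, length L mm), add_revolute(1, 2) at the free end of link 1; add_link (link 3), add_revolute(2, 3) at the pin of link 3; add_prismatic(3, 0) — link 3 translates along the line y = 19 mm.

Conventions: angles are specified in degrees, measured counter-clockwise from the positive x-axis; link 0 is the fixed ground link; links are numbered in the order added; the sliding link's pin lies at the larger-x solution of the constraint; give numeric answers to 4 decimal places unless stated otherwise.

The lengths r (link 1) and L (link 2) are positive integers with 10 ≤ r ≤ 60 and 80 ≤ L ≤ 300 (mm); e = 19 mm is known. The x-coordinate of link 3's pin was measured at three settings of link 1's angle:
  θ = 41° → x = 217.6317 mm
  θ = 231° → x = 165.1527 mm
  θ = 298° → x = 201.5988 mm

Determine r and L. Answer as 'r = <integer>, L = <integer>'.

constraint per measurement: (x − r cos θ)² + (r sin θ − e)² = L²
subtracting the θ₁ and θ₂ equations cancels the r² and L² terms:
r = (x₁² − x₂²) / (2[(x₁cos θ₁ + e sin θ₁) − (x₂cos θ₂ + e sin θ₂)]) = 34.0000 → r = 34
L² = (x₁ − r cos θ₁)² + (r sin θ₁ − e)² = 36864.0150 → L = 192.0000 → L = 192
check at θ₃=298°: x = 201.5988 (printed 201.5988) ✓

r = 34, L = 192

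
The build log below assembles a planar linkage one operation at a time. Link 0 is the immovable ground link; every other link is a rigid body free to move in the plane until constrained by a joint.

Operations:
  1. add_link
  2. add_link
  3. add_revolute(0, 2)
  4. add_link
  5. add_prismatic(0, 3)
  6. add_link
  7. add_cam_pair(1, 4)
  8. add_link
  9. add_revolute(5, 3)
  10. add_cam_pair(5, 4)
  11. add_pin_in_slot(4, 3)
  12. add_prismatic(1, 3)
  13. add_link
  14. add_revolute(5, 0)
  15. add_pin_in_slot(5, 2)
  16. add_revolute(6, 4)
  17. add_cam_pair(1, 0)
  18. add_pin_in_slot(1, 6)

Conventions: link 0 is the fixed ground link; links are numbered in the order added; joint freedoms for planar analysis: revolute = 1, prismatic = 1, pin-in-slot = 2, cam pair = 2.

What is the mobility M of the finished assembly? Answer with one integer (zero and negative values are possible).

(L,J1,J2)=(1,0,0); link0 fixed
link1: (2,0,0)
link2: (3,0,0)
R 0-2 [J1]: (3,1,0)
link3: (4,1,0)
P 0-3 [J1]: (4,2,0)
link4: (5,2,0)
C 1-4 [J2]: (5,2,1)
link5: (6,2,1)
R 5-3 [J1]: (6,3,1)
C 5-4 [J2]: (6,3,2)
PS 4-3 [J2]: (6,3,3)
P 1-3 [J1]: (6,4,3)
link6: (7,4,3)
R 5-0 [J1]: (7,5,3)
PS 5-2 [J2]: (7,5,4)
R 6-4 [J1]: (7,6,4)
C 1-0 [J2]: (7,6,5)
PS 1-6 [J2]: (7,6,6)
Grübler: 3·6 − 2·6 − 6 = 0

M = 0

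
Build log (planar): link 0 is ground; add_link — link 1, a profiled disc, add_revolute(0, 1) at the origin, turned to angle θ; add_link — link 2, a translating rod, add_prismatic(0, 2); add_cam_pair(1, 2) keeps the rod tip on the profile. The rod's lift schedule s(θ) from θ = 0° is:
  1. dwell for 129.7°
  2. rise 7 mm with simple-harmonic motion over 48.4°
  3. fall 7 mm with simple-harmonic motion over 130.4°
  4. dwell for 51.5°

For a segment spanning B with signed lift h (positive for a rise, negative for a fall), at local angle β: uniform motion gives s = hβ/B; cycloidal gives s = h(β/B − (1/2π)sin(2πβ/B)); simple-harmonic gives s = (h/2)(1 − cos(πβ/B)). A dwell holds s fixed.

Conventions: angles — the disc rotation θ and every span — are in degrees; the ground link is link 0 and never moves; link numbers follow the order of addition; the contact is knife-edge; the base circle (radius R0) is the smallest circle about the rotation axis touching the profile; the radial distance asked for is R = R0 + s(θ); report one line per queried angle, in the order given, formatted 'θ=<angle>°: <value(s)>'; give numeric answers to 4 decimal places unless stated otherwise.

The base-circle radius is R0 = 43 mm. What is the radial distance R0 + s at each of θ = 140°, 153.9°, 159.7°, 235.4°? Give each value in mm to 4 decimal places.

seg 1 [0°–129.7°] dwell: s stays 0.0000
seg 2 [129.7°–178.1°] simple-harmonic, h=7: θ=140° here. β=10.3, B=48.4. 7/2·(1 − cos(π·0.2128)) = 0.7535 → s = 0.7535
seg 2 [129.7°–178.1°] simple-harmonic, h=7: θ=153.9° here. β=24.2, B=48.4. 7/2·(1 − cos(π·0.5000)) = 3.5000 → s = 3.5000
seg 2 [129.7°–178.1°] simple-harmonic, h=7: θ=159.7° here. β=30, B=48.4. 7/2·(1 − cos(π·0.6198)) = 4.7867 → s = 4.7867
seg 2 [129.7°–178.1°] simple-harmonic, h=7: full span → s += 7 → s = 7.0000
seg 3 [178.1°–308.5°] simple-harmonic, h=-7: θ=235.4° here. β=57.3, B=130.4. -7/2·(1 − cos(π·0.4394)) = -2.8379 → s = 4.1621
θ=140°: R = R0 + s = 43 + 0.7535 = 43.7535
θ=153.9°: R = R0 + s = 43 + 3.5000 = 46.5000
θ=159.7°: R = R0 + s = 43 + 4.7867 = 47.7867
θ=235.4°: R = R0 + s = 43 + 4.1621 = 47.1621

θ=140°: 43.7535
θ=153.9°: 46.5000
θ=159.7°: 47.7867
θ=235.4°: 47.1621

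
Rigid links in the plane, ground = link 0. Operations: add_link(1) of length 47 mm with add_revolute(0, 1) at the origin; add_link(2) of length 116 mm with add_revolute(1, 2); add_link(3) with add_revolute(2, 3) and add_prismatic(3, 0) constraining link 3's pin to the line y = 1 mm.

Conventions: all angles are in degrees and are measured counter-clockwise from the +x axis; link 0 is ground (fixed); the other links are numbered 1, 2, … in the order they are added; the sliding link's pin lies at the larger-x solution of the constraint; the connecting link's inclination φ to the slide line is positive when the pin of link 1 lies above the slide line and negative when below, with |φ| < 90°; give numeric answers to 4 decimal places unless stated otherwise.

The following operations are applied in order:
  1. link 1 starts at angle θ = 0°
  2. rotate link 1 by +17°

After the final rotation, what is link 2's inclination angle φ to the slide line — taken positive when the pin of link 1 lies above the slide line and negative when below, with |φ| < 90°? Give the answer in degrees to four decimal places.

geometry: r = 47 mm, L = 116 mm, e = 1 mm; θ starts at 0°
rotate link 1 by +17°: θ ← 0° +17° = 17°
h = r sin θ − e = 13.741470 − 1 = 12.741470
sin φ = h / L = 12.741470 / 116 = 0.10984026
φ = arcsin(0.10984026) = 6.306107°

6.3061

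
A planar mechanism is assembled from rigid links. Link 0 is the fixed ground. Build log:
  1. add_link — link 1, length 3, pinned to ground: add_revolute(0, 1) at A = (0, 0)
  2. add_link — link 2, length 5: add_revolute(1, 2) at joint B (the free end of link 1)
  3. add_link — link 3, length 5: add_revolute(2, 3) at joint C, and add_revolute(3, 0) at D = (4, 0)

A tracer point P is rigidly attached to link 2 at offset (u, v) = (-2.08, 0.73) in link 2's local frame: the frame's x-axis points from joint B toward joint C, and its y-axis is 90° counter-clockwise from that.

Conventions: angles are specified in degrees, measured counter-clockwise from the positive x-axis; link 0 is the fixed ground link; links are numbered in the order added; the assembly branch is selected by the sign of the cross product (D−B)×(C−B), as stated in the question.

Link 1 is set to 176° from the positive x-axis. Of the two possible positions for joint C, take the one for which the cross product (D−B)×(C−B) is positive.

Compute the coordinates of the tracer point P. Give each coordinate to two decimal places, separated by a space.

A=(0,0), D=(4.00,0)
B = A + 3.00·(cos176°, sin176°) = (-2.9927, 0.2093)
|BD| = 6.9958
circle(B,5.00) ∩ circle(D,5.00): a=3.4979, h=3.5728
  candidates: C₊=(0.6105,3.6758) cross=24.994; C₋=(0.3968,-3.4665) cross=-24.994
  branch + wants cross > 0 → take C=(0.6105,3.6758) (cross=24.994)
ex = (C−B)/|BC| = (0.7206,0.6933); ey = (-0.6933,0.7206)
P = B + -2.08·ex + 0.73·ey = (-4.9977,-0.7067)

-5.00 -0.71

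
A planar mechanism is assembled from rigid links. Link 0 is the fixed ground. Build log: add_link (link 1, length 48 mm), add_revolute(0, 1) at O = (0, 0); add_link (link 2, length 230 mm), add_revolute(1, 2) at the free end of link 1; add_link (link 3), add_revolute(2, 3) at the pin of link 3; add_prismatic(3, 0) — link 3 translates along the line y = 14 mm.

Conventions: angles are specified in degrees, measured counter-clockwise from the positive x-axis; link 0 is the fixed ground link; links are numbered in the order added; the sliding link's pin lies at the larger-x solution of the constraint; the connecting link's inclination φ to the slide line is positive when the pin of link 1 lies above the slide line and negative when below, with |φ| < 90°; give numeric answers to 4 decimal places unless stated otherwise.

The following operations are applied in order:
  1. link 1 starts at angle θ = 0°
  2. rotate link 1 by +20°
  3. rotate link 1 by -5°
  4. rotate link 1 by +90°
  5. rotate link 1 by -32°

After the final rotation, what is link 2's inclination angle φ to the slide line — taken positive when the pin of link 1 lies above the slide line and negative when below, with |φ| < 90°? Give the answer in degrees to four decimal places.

geometry: r = 48 mm, L = 230 mm, e = 14 mm; θ starts at 0°
rotate link 1 by +20°: θ ← 0° +20° = 20°
rotate link 1 by -5°: θ ← 20° -5° = 15°
rotate link 1 by +90°: θ ← 15° +90° = 105°
rotate link 1 by -32°: θ ← 105° -32° = 73°
h = r sin θ − e = 45.902628 − 14 = 31.902628
sin φ = h / L = 31.902628 / 230 = 0.13870708
φ = arcsin(0.13870708) = 7.973037°

7.9730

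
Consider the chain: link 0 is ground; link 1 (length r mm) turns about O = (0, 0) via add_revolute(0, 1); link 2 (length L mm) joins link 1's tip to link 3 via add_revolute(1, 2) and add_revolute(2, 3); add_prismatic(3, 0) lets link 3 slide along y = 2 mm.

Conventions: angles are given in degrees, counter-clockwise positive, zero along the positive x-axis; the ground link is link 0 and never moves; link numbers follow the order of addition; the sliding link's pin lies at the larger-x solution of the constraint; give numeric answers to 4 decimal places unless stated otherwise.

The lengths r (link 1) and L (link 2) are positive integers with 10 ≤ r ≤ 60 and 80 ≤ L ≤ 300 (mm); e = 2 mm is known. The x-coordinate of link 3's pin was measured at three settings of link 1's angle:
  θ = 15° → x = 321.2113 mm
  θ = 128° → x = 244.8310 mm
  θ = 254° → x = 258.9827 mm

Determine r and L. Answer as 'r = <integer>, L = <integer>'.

constraint per measurement: (x − r cos θ)² + (r sin θ − e)² = L²
subtracting the θ₁ and θ₂ equations cancels the r² and L² terms:
r = (x₁² − x₂²) / (2[(x₁cos θ₁ + e sin θ₁) − (x₂cos θ₂ + e sin θ₂)]) = 47.0000 → r = 47
L² = (x₁ − r cos θ₁)² + (r sin θ₁ − e)² = 76176.0100 → L = 276.0000 → L = 276
check at θ₃=254°: x = 258.9827 (printed 258.9827) ✓

r = 47, L = 276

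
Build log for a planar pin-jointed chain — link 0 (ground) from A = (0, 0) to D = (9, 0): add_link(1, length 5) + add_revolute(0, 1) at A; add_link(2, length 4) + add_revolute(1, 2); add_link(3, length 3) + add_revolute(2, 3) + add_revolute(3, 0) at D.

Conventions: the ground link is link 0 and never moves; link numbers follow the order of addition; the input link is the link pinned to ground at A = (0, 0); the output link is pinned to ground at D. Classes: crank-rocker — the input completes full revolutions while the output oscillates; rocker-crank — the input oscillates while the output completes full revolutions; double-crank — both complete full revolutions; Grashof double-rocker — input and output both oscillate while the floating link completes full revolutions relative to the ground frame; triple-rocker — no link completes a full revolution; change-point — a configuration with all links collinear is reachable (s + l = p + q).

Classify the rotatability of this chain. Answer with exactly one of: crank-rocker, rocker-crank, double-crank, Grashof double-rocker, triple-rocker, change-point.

lengths: ground=9, input=5, coupler=4, output=3
sorted: s=3 (shortest), l=9 (longest), p+q=9
s + l = 12 vs p + q = 9
s + l > p + q → non-Grashof → no link fully rotates → triple-rocker

triple-rocker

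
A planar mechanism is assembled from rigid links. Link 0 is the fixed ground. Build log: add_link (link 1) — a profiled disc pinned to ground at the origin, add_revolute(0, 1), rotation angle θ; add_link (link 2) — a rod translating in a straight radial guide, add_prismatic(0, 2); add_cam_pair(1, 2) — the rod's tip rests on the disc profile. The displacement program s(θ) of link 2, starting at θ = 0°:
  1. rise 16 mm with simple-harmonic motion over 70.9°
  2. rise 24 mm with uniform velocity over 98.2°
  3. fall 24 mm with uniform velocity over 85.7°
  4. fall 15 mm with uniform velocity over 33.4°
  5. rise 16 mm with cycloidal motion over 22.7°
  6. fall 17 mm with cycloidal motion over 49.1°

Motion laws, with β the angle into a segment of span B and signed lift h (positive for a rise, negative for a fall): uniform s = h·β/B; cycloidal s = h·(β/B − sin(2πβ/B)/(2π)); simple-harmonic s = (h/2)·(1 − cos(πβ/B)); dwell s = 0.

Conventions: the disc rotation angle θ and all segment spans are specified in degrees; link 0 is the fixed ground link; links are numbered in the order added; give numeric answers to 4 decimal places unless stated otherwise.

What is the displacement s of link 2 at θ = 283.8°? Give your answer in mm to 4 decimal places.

seg 1 [0°–70.9°] simple-harmonic, h=16: full span → s += 16 → s = 16.0000
seg 2 [70.9°–169.1°] uniform, h=24: full span → s += 24 → s = 40.0000
seg 3 [169.1°–254.8°] uniform, h=-24: full span → s += -24 → s = 16.0000
seg 4 [254.8°–288.2°] uniform, h=-15: θ=283.8° here. β=29, B=33.4. -15·29/33.4 = -13.0240 → s = 2.9760

2.9760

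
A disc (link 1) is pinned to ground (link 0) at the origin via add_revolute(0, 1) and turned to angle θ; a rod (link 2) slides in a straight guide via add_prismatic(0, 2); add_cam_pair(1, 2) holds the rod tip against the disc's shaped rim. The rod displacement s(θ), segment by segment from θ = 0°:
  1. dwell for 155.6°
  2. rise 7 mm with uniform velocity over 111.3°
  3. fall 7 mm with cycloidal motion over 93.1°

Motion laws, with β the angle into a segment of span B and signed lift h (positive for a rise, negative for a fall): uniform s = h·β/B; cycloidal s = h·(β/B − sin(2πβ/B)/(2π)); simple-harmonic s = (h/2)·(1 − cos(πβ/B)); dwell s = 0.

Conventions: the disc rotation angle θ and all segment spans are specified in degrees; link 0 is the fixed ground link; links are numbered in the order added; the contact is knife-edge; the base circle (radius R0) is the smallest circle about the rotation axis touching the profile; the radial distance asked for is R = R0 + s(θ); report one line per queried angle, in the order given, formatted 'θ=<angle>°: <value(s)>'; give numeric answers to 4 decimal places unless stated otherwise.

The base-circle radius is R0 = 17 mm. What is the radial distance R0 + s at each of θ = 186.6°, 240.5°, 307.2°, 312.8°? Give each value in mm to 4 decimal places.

segment 1 (0° to 155.6°, dwell): s unchanged at 0.0000
θ = 186.6° falls in segment 2 (155.6° to 266.9°, uniform, h = 7): β = 186.6 − 155.6 = 31°, B = 111.3°; Δs = 7·31/111.3 = 1.9497; s = 0.0000 + 1.9497 = 1.9497
θ = 240.5° falls in segment 2 (155.6° to 266.9°, uniform, h = 7): β = 240.5 − 155.6 = 84.9°, B = 111.3°; Δs = 7·84.9/111.3 = 5.3396; s = 0.0000 + 5.3396 = 5.3396
segment 2 (155.6° to 266.9°, uniform, h = 7) is passed completely: s = 0.0000 + (7) = 7.0000
θ = 307.2° falls in segment 3 (266.9° to 360°, cycloidal, h = -7): β = 307.2 − 266.9 = 40.3°, B = 93.1°; Δs = -7·(0.4329 − sin(2π·0.4329)/(2π)) = -2.5740; s = 7.0000 − 2.5740 = 4.4260
θ = 312.8° falls in segment 3 (266.9° to 360°, cycloidal, h = -7): β = 312.8 − 266.9 = 45.9°, B = 93.1°; Δs = -7·(0.4930 − sin(2π·0.4930)/(2π)) = -3.4023; s = 7.0000 − 3.4023 = 3.5977
θ=186.6°: R = R0 + s = 17 + 1.9497 = 18.9497
θ=240.5°: R = R0 + s = 17 + 5.3396 = 22.3396
θ=307.2°: R = R0 + s = 17 + 4.4260 = 21.4260
θ=312.8°: R = R0 + s = 17 + 3.5977 = 20.5977

θ=186.6°: 18.9497
θ=240.5°: 22.3396
θ=307.2°: 21.4260
θ=312.8°: 20.5977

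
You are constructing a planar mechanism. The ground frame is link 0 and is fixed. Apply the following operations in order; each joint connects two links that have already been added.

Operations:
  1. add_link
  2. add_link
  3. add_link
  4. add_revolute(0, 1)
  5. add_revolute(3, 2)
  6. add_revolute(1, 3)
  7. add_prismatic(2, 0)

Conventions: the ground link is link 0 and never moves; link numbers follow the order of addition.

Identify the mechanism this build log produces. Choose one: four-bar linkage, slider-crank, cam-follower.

links: 4 (incl. ground); joints: 3 revolute, 1 prismatic, 0 higher (cam) pair, forming one closed loop
4 links, 3 revolutes + 1 prismatic in one loop → slider-crank

slider-crank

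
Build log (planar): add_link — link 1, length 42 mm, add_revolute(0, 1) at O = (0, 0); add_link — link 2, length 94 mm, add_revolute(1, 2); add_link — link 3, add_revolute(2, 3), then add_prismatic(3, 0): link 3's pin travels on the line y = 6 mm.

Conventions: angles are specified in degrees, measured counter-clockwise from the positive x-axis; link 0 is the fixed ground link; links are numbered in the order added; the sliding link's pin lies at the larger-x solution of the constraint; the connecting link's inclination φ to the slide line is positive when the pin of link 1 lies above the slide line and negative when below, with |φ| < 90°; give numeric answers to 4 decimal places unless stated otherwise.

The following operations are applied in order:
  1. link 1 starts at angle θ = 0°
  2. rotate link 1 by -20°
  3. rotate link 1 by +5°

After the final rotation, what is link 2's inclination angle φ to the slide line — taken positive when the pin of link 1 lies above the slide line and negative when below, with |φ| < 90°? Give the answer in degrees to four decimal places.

geometry: r = 42 mm, L = 94 mm, e = 6 mm; θ starts at 0°
rotate link 1 by -20°: θ ← 0° -20° = -20°
rotate link 1 by +5°: θ ← -20° +5° = -15°
h = r sin θ − e = -10.870400 − 6 = -16.870400
sin φ = h / L = -16.870400 / 94 = -0.17947234
φ = arcsin(-0.17947234) = -10.339027°

-10.3390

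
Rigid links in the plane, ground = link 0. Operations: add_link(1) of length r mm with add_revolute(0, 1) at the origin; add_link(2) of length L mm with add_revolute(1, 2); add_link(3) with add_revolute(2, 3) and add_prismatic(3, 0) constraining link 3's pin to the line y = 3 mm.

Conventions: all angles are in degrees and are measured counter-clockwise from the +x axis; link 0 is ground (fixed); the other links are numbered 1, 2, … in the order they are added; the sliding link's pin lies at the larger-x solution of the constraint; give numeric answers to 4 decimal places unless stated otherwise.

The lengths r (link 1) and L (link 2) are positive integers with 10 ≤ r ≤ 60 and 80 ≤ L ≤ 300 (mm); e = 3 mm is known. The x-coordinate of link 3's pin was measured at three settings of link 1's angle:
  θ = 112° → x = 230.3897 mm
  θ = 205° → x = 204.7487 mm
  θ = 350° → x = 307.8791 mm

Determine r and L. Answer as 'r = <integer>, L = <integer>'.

constraint per measurement: (x − r cos θ)² + (r sin θ − e)² = L²
subtracting the θ₁ and θ₂ equations cancels the r² and L² terms:
r = (x₁² − x₂²) / (2[(x₁cos θ₁ + e sin θ₁) − (x₂cos θ₂ + e sin θ₂)]) = 53.9999 → r = 54
L² = (x₁ − r cos θ₁)² + (r sin θ₁ − e)² = 65025.0004 → L = 255.0000 → L = 255
check at θ₃=350°: x = 307.8791 (printed 307.8791) ✓

r = 54, L = 255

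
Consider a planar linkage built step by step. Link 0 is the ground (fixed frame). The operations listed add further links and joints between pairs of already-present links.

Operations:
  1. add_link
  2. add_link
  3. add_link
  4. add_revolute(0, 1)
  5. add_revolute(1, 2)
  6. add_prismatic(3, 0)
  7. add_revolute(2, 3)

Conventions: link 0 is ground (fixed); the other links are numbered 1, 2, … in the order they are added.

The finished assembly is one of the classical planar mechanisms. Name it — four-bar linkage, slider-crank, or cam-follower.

links: 4 (incl. ground); joints: 3 revolute, 1 prismatic, 0 higher (cam) pair, forming one closed loop
4 links, 3 revolutes + 1 prismatic in one loop → slider-crank

slider-crank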